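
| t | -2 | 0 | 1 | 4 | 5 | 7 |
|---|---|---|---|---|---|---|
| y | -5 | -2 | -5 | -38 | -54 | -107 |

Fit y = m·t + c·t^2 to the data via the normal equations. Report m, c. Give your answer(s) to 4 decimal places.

With design matrix A, AᵀA = [[95, 525]; [525, 3299]] and Aᵀy = [-1166, -7226]ᵀ.
det = 95·3299 − 525² = 37780.
m = ((-1166)·3299 − 525·(-7226))/37780 = -13246/9445; c = (95·(-7226) − 525·(-1166))/37780 = -3716/1889.

m = -1.4024, c = -1.9672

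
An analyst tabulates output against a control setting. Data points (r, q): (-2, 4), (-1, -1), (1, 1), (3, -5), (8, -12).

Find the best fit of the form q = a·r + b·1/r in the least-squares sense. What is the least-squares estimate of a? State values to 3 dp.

MᵀM·[a, b]ᵀ = Mᵀq reads: 79·a + 5·b = -117;  5·a + (1369/576)·b = -19/6.
Eliminating b: (1369/576)·(row 1) − 5·(row 2) gives (93751/576)·a = (1369/576)·(-117) − 5·(-19/6) = -50351/192, so a = -21579/13393.
Then b = ((-19/6) − 5·(-21579/13393))/(1369/576) = 27552/13393.

a = -1.611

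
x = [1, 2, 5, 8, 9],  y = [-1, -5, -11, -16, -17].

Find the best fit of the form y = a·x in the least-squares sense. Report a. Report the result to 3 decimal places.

a = -1.983

From the data, Σx·x = 175.
Right-hand side: Σx·y = -347.
Normal equations: [[175]]·[a]ᵀ = [-347]ᵀ.
a = (-347)/175 = -1.98286.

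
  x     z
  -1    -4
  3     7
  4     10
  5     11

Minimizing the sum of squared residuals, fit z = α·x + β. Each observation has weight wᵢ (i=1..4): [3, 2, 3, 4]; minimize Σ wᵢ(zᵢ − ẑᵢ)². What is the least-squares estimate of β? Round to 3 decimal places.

Normal-equation sums: Σwᵢ·x·x = 169, Σwᵢ·x = 35, Σwᵢ·1 = 12.
Right-hand side: Σwᵢ·x·z = 394, Σwᵢ·z = 76.
Normal equations: [[169, 35]; [35, 12]]·[α, β]ᵀ = [394, 76]ᵀ.
Δ = 169·12 − 35² = 803.
α = (394·12 − 35·76)/803 = 188/73; β = (169·76 − 35·394)/803 = -86/73.

β = -1.178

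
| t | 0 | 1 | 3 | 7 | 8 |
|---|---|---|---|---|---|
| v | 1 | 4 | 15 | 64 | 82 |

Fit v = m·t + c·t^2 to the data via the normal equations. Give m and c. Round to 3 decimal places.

m = 2.024, c = 1.024

Setting ∂/∂m … = 0 gives: 123·m + 883·c = 1153;  883·m + 6579·c = 8523.
(Σt·t = 123, Σt·t^2 = 883, Σt^2·t^2 = 6579, Σt·v = 1153, Σt^2·v = 8523.)
Eliminating c: 6579·(row 1) − 883·(row 2) gives 29528·m = 6579·1153 − 883·8523 = 59778, so m = 29889/14764.
Then c = (8523 − 883·(29889/14764))/6579 = 15115/14764.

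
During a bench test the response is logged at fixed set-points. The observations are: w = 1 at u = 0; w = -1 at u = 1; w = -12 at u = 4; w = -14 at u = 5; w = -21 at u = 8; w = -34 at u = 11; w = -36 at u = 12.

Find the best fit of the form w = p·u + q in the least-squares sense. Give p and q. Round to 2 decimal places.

From the data, Σu·u = 371, Σu = 41, Σ1 = 7.
For Aᵀw: Σu·w = -1093, Σw = -117.
Normal equations: [[371, 41]; [41, 7]]·[p, q]ᵀ = [-1093, -117]ᵀ.
Eliminating q: 7·(row 1) − 41·(row 2) gives 916·p = 7·(-1093) − 41·(-117) = -2854, so p = -1427/458.
Then q = ((-117) − 41·(-1427/458))/7 = 703/458.

p = -3.12, q = 1.53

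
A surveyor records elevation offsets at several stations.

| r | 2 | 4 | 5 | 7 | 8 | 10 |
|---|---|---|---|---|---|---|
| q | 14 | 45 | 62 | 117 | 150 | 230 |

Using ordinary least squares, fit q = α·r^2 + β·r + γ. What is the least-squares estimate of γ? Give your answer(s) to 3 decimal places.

The normal system XᵀX·[α, β, γ]ᵀ = Xᵀq is [[17394, 2052, 258]; [2052, 258, 36]; [258, 36, 6]]·[α, β, γ]ᵀ = [40659, 4837, 618]ᵀ.
Solving the 3×3 system (Gaussian elimination) gives α = 179/84, β = 55/42, γ = 295/84.

γ = 3.512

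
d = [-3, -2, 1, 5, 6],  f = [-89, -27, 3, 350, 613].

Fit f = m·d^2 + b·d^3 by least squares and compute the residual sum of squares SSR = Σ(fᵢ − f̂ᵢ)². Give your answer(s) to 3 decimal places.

SSR = 1.839

The normal system MᵀM·[m, b]ᵀ = Mᵀf is [[2019, 10627]; [10627, 63075]]·[m, b]ᵀ = [29912, 178780]ᵀ.
det = 2019·63075 − 10627² = 14415296.
m = (29912·63075 − 10627·178780)/14415296 = -3298915/3603824; b = (2019·178780 − 10627·29912)/14415296 = 10770499/3603824.
Residuals: -61657/900956, 73443/128708, 208743/225239, -89325/128708, 369317/900956; SSR = 1656733/900956.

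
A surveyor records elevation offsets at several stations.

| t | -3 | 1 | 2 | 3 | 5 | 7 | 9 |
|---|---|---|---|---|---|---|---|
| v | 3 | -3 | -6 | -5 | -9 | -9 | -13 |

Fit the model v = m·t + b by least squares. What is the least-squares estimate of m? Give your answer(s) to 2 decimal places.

m = -1.25

Normal-equation sums: Σt·t = 178, Σt = 24, Σ1 = 7.
For Aᵀv: Σt·v = -264, Σv = -42.
AᵀA·[m, b]ᵀ = Aᵀv becomes [[178, 24]; [24, 7]]·[m, b]ᵀ = [-264, -42]ᵀ.
Eliminating b: 7·(row 1) − 24·(row 2) gives 670·m = 7·(-264) − 24·(-42) = -840, so m = -84/67.
Then b = ((-42) − 24·(-84/67))/7 = -114/67.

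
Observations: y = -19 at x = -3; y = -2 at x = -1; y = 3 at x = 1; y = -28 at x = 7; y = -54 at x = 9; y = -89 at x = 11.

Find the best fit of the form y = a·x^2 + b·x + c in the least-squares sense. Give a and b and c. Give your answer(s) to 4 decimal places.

Entries of AᵀA: Σx^2·x^2 = 23686, Σx^2·x = 2376, Σx^2 = 262, Σx·x = 262, Σx = 24, Σ1 = 6.
And Σx^2·y = -16685, Σx·y = -1599, Σy = -189.
So AᵀA·[a, b, c]ᵀ = Aᵀy: [[23686, 2376, 262]; [2376, 262, 24]; [262, 24, 6]]·[a, b, c]ᵀ = [-16685, -1599, -189]ᵀ.
Row-reducing yields a = -633/608, b = 20505/6308, c = 48427/50464.

a = -1.0411, b = 3.2506, c = 0.9596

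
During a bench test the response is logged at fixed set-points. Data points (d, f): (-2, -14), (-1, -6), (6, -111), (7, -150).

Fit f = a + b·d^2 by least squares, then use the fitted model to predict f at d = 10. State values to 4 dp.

Normal-equation sums: Σ1 = 4, Σd^2 = 90, Σd^2·d^2 = 3714.
Right-hand side: Σf = -281, Σd^2·f = -11408.
det = 4·3714 − 90² = 6756.
a = ((-281)·3714 − 90·(-11408))/6756 = -2819/1126; b = (4·(-11408) − 90·(-281))/6756 = -10171/3378.
At d = 10: f̂ = (-2819/1126)·(1) + (-10171/3378)·(100) = -1025557/3378.

f̂ = -303.5989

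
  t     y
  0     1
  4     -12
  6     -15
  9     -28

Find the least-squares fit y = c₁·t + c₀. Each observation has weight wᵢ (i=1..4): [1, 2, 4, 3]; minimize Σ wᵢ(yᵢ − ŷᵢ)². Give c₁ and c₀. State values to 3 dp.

Compute the Gram sums: Σwᵢ·t·t = 419, Σwᵢ·t = 59, Σwᵢ·1 = 10.
Right-hand side: Σwᵢ·t·y = -1212, Σwᵢ·y = -167.
Normal equations: [[419, 59]; [59, 10]]·[c₁, c₀]ᵀ = [-1212, -167]ᵀ.
Eliminating c₀: 10·(row 1) − 59·(row 2) gives 709·c₁ = 10·(-1212) − 59·(-167) = -2267, so c₁ = -2267/709.
Then c₀ = ((-167) − 59·(-2267/709))/10 = 1535/709.

c₁ = -3.197, c₀ = 2.165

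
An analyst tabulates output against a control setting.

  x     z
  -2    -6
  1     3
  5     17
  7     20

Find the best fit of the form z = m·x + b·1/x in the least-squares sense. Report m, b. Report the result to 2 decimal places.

Sums needed: Σx·x = 79, Σx·1/x = 4, Σ1/x·1/x = 6421/4900.
For Aᵀz: Σx·z = 240, Σ1/x·z = 429/35.
AᵀA·[m, b]ᵀ = Aᵀz becomes [[79, 4]; [4, 6421/4900]]·[m, b]ᵀ = [240, 429/35]ᵀ.
Eliminating b: (6421/4900)·(row 1) − 4·(row 2) gives (428859/4900)·m = (6421/4900)·240 − 4·(429/35) = 13008/49, so m = 433600/142953.
Then b = ((429/35) − 4·(433600/142953))/(6421/4900) = 13580/142953.

m = 3.03, b = 0.09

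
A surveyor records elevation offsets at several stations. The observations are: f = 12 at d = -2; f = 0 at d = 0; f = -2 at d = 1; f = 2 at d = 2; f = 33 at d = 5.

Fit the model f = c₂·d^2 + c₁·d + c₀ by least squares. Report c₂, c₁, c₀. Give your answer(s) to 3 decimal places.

c₂ = 1.860, c₁ = -2.592, c₀ = -0.538

XᵀX·[c₂, c₁, c₀]ᵀ = Xᵀf reads: 658·c₂ + 126·c₁ + 34·c₀ = 879;  126·c₂ + 34·c₁ + 6·c₀ = 143;  34·c₂ + 6·c₁ + 5·c₀ = 45.
(Σd^2·d^2 = 658, Σd^2·d = 126, Σd^2 = 34, Σd·d = 34, Σd = 6, Σ1 = 5, Σd^2·f = 879, Σd·f = 143, Σf = 45.)
Inverting the 3×3 Gram matrix, [c₂, c₁, c₀]ᵀ = [9717/5224, -13543/5224, -351/653]ᵀ.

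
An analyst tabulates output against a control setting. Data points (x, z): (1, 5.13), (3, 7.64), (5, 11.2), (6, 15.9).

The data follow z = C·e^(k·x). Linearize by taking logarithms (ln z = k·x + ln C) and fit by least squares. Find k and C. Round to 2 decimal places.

Linearized form: ln z = k·x + ln C. From the 4 transformed points,
Σx = 15.0000, Σ(x)² = 71.0000, Σln z = 8.8507, Σx·ln z = 36.4128.
Equations: 71.0000·k + 15.0000·ln C = 36.4128;  15.0000·k + 4·ln C = 8.8507.
Slope k = (n·Σx·ln z − Σx·Σln z)/(n·Σ(x)² − (Σx)²) = (4·36.4128 − 15.0000·8.8507)/59.0000 = 0.21848; ln C = (Σln z − k·Σx)/n = 1.39340, so C = exp(1.39340) = 4.02852.

k = 0.22, C = 4.03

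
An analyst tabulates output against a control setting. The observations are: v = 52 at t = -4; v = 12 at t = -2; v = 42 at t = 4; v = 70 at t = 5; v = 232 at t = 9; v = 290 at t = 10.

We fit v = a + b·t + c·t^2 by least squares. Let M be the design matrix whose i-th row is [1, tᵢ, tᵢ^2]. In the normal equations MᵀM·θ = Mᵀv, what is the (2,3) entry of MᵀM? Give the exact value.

Row 2 ↔ basis t, column 3 ↔ basis t^2, so (MᵀM)_{2,3} = Σᵢ (t)·(t^2) = (-4)·(16) + (-2)·(4) + (4)·(16) + (5)·(25) + (9)·(81) + (10)·(100) = 1846.

1846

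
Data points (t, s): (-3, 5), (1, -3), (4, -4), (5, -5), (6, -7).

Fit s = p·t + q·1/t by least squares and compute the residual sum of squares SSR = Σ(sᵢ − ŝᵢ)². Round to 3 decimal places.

Forming MᵀM = [[87, 5]; [5, 4469/3600]] and Mᵀs = [-101, -47/6]ᵀ gives MᵀM·[p, q]ᵀ = Mᵀs.
Determinant 87·(4469/3600) − 5² = 99601/1200.
p = ((-101)·(4469/3600) − 5·(-47/6))/(99601/1200) = -310369/298803; q = (87·(-47/6) − 5·(-101))/(99601/1200) = -211800/99601.
Residuals: 117036/99601, 49360/298803, 205114/298803, 184910/298803, -41169/99601; SSR = 727003/298803.

SSR = 2.433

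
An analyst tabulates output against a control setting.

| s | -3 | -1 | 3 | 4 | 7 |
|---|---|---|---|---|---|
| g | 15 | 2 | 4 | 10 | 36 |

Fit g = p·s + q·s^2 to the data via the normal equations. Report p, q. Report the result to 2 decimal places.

The normal equations are: 84·p + 406·q = 257;  406·p + 2820·q = 2097.
(Σs·s = 84, Σs·s^2 = 406, Σs^2·s^2 = 2820, Σs·g = 257, Σs^2·g = 2097.)
det = 84·2820 − 406² = 72044.
p = (257·2820 − 406·2097)/72044 = -63321/36022; q = (84·2097 − 406·257)/72044 = 5129/5146.

p = -1.76, q = 1.00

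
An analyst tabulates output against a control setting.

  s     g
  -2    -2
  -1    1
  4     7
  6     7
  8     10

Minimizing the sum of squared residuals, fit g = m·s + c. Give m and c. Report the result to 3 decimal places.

Entries of MᵀM: Σs·s = 121, Σs = 15, Σ1 = 5.
And Σs·g = 153, Σg = 23.
So MᵀM·[m, c]ᵀ = Mᵀg: [[121, 15]; [15, 5]]·[m, c]ᵀ = [153, 23]ᵀ.
Determinant 121·5 − 15² = 380.
m = (153·5 − 15·23)/380 = 21/19; c = (121·23 − 15·153)/380 = 122/95.

m = 1.105, c = 1.284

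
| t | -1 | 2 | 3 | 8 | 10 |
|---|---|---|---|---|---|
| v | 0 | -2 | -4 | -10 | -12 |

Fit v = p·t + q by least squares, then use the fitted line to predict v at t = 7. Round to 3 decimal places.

v̂ = -8.571

From the data, Σt·t = 178, Σt = 22, Σ1 = 5.
Moment sums: Σt·v = -216, Σv = -28.
Δ = 178·5 − 22² = 406.
p = ((-216)·5 − 22·(-28))/406 = -8/7; q = (178·(-28) − 22·(-216))/406 = -4/7.
At t = 7: v̂ = (-8/7)·(7) + (-4/7)·(1) = -60/7.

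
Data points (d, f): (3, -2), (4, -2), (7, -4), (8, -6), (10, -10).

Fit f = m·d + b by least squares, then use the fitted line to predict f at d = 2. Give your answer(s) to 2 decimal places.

f̂ = 0.02

Normal-equation sums: Σd·d = 238, Σd = 32, Σ1 = 5.
Right-hand side: Σd·f = -190, Σf = -24.
det = 238·5 − 32² = 166.
m = ((-190)·5 − 32·(-24))/166 = -91/83; b = (238·(-24) − 32·(-190))/166 = 184/83.
At d = 2: f̂ = (-91/83)·(2) + (184/83)·(1) = 2/83.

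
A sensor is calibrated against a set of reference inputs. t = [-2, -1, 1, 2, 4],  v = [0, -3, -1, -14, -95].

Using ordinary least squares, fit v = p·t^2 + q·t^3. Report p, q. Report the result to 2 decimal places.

p = -1.91, q = -1.00

From the data, Σt^2·t^2 = 290, Σt^2·t^3 = 1024, Σt^3·t^3 = 4226.
And Σt^2·v = -1580, Σt^3·v = -6190.
Δ = 290·4226 − 1024² = 176964.
p = ((-1580)·4226 − 1024·(-6190))/176964 = -28210/14747; q = (290·(-6190) − 1024·(-1580))/176964 = -14765/14747.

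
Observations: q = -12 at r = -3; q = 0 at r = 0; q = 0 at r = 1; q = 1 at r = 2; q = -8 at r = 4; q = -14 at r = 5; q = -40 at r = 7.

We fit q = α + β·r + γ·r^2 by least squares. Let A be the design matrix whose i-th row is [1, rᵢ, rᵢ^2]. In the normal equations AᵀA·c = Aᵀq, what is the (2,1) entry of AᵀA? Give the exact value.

Row 2 ↔ basis r, column 1 ↔ basis 1, so (AᵀA)_{2,1} = Σᵢ r = (-3)·(1) + (0)·(1) + (1)·(1) + (2)·(1) + (4)·(1) + (5)·(1) + (7)·(1) = 16.

16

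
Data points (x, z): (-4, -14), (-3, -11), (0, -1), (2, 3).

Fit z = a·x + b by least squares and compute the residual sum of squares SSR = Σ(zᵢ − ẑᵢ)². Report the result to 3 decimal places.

SSR = 1.824

MᵀM·[a, b]ᵀ = Mᵀz reads: 29·a + (-5)·b = 95;  (-5)·a + 4·b = -23.
Eliminating b: 4·(row 1) − (-5)·(row 2) gives 91·a = 4·95 − (-5)·(-23) = 265, so a = 265/91.
Then b = ((-23) − (-5)·(265/91))/4 = -192/91.
Residuals: -22/91, -2/13, 101/91, -5/7; SSR = 166/91.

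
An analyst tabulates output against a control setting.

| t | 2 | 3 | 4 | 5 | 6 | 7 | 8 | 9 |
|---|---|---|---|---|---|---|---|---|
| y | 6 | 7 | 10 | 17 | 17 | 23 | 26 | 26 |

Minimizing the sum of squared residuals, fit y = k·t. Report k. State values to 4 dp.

Setting ∂/∂k … = 0 gives: 284·k = 863.
k = 863/284 = 3.03873.

k = 3.0387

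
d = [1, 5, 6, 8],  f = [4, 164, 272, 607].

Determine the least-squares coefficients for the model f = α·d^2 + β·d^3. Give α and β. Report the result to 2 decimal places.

Forming AᵀA = [[6018, 43670]; [43670, 324426]] and Aᵀf = [52744, 390040]ᵀ gives AᵀA·[α, β]ᵀ = Aᵀf.
Δ = 6018·324426 − 43670² = 45326768.
α = (52744·324426 − 43670·390040)/45326768 = 4904884/2832923; β = (6018·390040 − 43670·52744)/45326768 = 2745640/2832923.

α = 1.73, β = 0.97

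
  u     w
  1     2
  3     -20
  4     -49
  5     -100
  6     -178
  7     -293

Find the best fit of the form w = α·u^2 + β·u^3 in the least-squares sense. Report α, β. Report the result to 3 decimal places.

Compute the Gram sums: Σu^2·u^2 = 4660, Σu^2·u^3 = 28976, Σu^3·u^3 = 184756.
For Aᵀw: Σu^2·w = -24227, Σu^3·w = -155121.
AᵀA·[α, β]ᵀ = Aᵀw becomes [[4660, 28976]; [28976, 184756]]·[α, β]ᵀ = [-24227, -155121]ᵀ.
Δ = 4660·184756 − 28976² = 21354384.
α = ((-24227)·184756 − 28976·(-155121))/21354384 = 4675621/5338596; β = (4660·(-155121) − 28976·(-24227))/21354384 = -5215577/5338596.

α = 0.876, β = -0.977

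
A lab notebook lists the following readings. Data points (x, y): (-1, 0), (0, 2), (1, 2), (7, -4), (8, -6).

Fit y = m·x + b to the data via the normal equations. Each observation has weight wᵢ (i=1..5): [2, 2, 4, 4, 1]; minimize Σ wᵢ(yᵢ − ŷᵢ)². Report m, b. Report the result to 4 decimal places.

Sums needed: Σwᵢ·x·x = 266, Σwᵢ·x = 38, Σwᵢ·1 = 13.
Right-hand side: Σwᵢ·x·y = -152, Σwᵢ·y = -10.
So MᵀWM·[m, b]ᵀ = MᵀWy: [[266, 38]; [38, 13]]·[m, b]ᵀ = [-152, -10]ᵀ.
Δ = 266·13 − 38² = 2014.
m = ((-152)·13 − 38·(-10))/2014 = -42/53; b = (266·(-10) − 38·(-152))/2014 = 82/53.

m = -0.7925, b = 1.5472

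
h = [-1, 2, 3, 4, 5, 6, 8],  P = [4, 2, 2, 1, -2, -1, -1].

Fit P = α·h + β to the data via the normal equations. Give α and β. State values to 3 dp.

α = -0.654, β = 3.239

From the data, Σh·h = 155, Σh = 27, Σ1 = 7.
Moment sums: Σh·P = -14, ΣP = 5.
Determinant 155·7 − 27² = 356.
α = ((-14)·7 − 27·5)/356 = -233/356; β = (155·5 − 27·(-14))/356 = 1153/356.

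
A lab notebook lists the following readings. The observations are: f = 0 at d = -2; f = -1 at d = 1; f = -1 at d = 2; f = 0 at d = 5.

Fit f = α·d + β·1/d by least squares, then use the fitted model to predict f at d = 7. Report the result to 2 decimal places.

f̂ = 0.11

Sums needed: Σd·d = 34, Σd·1/d = 4, Σ1/d·1/d = 77/50.
For Aᵀf: Σd·f = -3, Σ1/d·f = -3/2.
Eliminating β: (77/50)·(row 1) − 4·(row 2) gives (909/25)·α = (77/50)·(-3) − 4·(-3/2) = 69/50, so α = 23/606.
Then β = ((-3/2) − 4·(23/606))/(77/50) = -325/303.
At d = 7: f̂ = (23/606)·(7) + (-325/303)·(1/7) = 159/1414.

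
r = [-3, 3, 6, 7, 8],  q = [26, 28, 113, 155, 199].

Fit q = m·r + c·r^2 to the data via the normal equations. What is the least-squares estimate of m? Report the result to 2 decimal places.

Setting ∂/∂m … = 0 gives: 167·m + 1071·c = 3361;  1071·m + 7955·c = 24885.
(Σr·r = 167, Σr·r^2 = 1071, Σr^2·r^2 = 7955, Σr·q = 3361, Σr^2·q = 24885.)
Determinant 167·7955 − 1071² = 181444.
m = (3361·7955 − 1071·24885)/181444 = 21230/45361; c = (167·24885 − 1071·3361)/181444 = 139041/45361.

m = 0.47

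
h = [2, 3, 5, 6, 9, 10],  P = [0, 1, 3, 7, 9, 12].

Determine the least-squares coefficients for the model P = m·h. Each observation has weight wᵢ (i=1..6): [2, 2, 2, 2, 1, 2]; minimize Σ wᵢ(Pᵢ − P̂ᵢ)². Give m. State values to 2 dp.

Normal-equation sums: Σwᵢ·h·h = 429.
Moment sums: Σwᵢ·h·P = 441.
XᵀWX·[m]ᵀ = XᵀWP becomes [[429]]·[m]ᵀ = [441]ᵀ.
Hence m = 441 / 429 ≈ 1.02797.

m = 1.03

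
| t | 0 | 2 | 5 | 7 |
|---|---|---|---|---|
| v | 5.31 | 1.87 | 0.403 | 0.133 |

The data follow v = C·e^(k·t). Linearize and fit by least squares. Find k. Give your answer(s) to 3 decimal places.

k = -0.524

With ln vᵢ as the transformed response and tᵢ as the regressor:
Σt = 14.0000, Σ(t)² = 78.0000, Σln v = -0.6307, Σt·ln v = -17.4141.
Equations: 78.0000·k + 14.0000·ln C = -17.4141;  14.0000·k + 4·ln C = -0.6307.
Slope k = (n·Σt·ln v − Σt·Σln v)/(n·Σ(t)² − (Σt)²) = (4·-17.4141 − 14.0000·-0.6307)/116.0000 = -0.52437; ln C = (Σln v − k·Σt)/n = 1.67761.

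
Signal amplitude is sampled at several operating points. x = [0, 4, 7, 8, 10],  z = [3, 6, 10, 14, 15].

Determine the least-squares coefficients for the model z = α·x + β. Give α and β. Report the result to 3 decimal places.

α = 1.276, β = 2.197

The normal equations are: 229·α + 29·β = 356;  29·α + 5·β = 48.
(Σx·x = 229, Σx = 29, Σ1 = 5, Σx·z = 356, Σz = 48.)
Determinant 229·5 − 29² = 304.
α = (356·5 − 29·48)/304 = 97/76; β = (229·48 − 29·356)/304 = 167/76.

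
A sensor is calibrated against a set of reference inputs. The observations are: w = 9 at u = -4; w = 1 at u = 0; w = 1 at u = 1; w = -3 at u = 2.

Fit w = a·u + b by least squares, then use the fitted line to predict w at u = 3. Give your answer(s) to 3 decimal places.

Setting ∂/∂a … = 0 gives: 21·a + (-1)·b = -41;  (-1)·a + 4·b = 8.
det = 21·4 − (-1)² = 83.
a = ((-41)·4 − (-1)·8)/83 = -156/83; b = (21·8 − (-1)·(-41))/83 = 127/83.
At u = 3: ŵ = (-156/83)·(3) + (127/83)·(1) = -341/83.

ŵ = -4.108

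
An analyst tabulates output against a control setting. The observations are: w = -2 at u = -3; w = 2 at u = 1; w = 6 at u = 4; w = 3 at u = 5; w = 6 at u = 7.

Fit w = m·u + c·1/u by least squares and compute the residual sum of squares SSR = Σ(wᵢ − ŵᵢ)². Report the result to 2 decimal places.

SSR = 8.39

Entries of XᵀX: Σu·u = 100, Σu·1/u = 5, Σ1/u·1/u = 217681/176400.
Moment sums: Σu·w = 89, Σ1/u·w = 1181/210.
So XᵀX·[m, c]ᵀ = Xᵀw: [[100, 5]; [5, 217681/176400]]·[m, c]ᵀ = [89, 1181/210]ᵀ.
Determinant 100·(217681/176400) − 5² = 173581/1764.
m = (89·(217681/176400) − 5·(1181/210))/(173581/1764) = 14413409/17358100; c = (100·(1181/210) − 5·89)/(173581/1764) = 207060/173581.
Residuals: 15426027/17358100, -403209/17358100, 10329616/4339525, -4826789/3471620, 296737/17358100; SSR = 145630899/17358100.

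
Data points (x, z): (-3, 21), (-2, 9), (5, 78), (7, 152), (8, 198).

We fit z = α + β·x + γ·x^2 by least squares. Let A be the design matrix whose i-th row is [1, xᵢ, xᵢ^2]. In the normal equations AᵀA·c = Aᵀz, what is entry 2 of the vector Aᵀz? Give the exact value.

Entry 2 ↔ basis x, so (Aᵀz)_{2} = Σᵢ (x)·zᵢ = (-3)·(21) + (-2)·(9) + (5)·(78) + (7)·(152) + (8)·(198) = 2957.

2957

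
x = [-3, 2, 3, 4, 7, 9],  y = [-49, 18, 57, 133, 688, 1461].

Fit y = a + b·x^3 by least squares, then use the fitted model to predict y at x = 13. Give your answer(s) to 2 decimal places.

Normal-equation sums: Σ1 = 6, Σx^3 = 1144, Σx^3·x^3 = 654708.
For Aᵀy: Σy = 2308, Σx^3·y = 1312571.
AᵀA·[a, b]ᵀ = Aᵀy becomes [[6, 1144]; [1144, 654708]]·[a, b]ᵀ = [2308, 1312571]ᵀ.
det = 6·654708 − 1144² = 2619512.
a = (2308·654708 − 1144·1312571)/2619512 = 1185605/327439; b = (6·1312571 − 1144·2308)/2619512 = 2617537/1309756.
At x = 13: ŷ = (1185605/327439)·(1) + (2617537/1309756)·(2197) = 5755471209/1309756.

ŷ = 4394.31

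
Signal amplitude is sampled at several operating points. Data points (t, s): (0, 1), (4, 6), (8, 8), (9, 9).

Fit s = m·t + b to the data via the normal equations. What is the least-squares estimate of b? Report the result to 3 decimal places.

b = 1.552

Normal-equation sums: Σt·t = 161, Σt = 21, Σ1 = 4.
Moment sums: Σt·s = 169, Σs = 24.
Normal equations: [[161, 21]; [21, 4]]·[m, b]ᵀ = [169, 24]ᵀ.
Determinant 161·4 − 21² = 203.
m = (169·4 − 21·24)/203 = 172/203; b = (161·24 − 21·169)/203 = 45/29.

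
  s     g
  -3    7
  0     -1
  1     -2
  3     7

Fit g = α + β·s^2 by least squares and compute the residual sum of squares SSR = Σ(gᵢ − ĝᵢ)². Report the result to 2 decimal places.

Normal-equation sums: Σ1 = 4, Σs^2 = 19, Σs^2·s^2 = 163.
For Mᵀg: Σg = 11, Σs^2·g = 124.
Normal equations: [[4, 19]; [19, 163]]·[α, β]ᵀ = [11, 124]ᵀ.
Δ = 4·163 − 19² = 291.
α = (11·163 − 19·124)/291 = -563/291; β = (4·124 − 19·11)/291 = 287/291.
Residuals: 17/291, 272/291, -102/97, 17/291; SSR = 578/291.

SSR = 1.99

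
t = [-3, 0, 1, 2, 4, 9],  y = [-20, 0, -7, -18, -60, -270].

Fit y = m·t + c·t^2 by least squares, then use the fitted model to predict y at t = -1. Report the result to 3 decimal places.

Setting ∂/∂m … = 0 gives: 111·m + 775·c = -2653;  775·m + 6915·c = -23089.
(Σt·t = 111, Σt·t^2 = 775, Σt^2·t^2 = 6915, Σt·y = -2653, Σt^2·y = -23089.)
Eliminating c: 6915·(row 1) − 775·(row 2) gives 166940·m = 6915·(-2653) − 775·(-23089) = -451520, so m = -1328/491.
Then c = ((-23089) − 775·(-1328/491))/6915 = -7453/2455.
At t = -1: ŷ = (-1328/491)·(-1) + (-7453/2455)·(1) = -813/2455.

ŷ = -0.331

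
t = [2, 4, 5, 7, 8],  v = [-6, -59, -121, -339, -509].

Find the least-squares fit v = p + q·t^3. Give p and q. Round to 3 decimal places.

p = 3.651, q = -1.000

Sums needed: Σ1 = 5, Σt^3 = 1052, Σt^3·t^3 = 399578.
And Σv = -1034, Σt^3·v = -395834.
Determinant 5·399578 − 1052² = 891186.
p = ((-1034)·399578 − 1052·(-395834))/891186 = 542286/148531; q = (5·(-395834) − 1052·(-1034))/891186 = -148567/148531.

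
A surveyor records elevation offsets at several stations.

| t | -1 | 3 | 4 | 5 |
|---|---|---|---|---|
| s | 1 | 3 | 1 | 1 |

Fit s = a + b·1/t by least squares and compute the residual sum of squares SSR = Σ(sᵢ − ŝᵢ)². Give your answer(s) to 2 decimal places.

SSR = 2.50

With design matrix A, AᵀA = [[4, -13/60]; [-13/60, 4369/3600]] and Aᵀs = [6, 9/20]ᵀ.
Eliminating b: (4369/3600)·(row 1) − (-13/60)·(row 2) gives (1923/400)·a = (4369/3600)·6 − (-13/60)·(9/20) = 1771/240, so a = 8855/5769.
Then b = ((9/20) − (-13/60)·(8855/5769))/(4369/3600) = 1240/1923.
Residuals: 634/5769, 2404/1923, -4016/5769, -3830/5769; SSR = 4808/1923.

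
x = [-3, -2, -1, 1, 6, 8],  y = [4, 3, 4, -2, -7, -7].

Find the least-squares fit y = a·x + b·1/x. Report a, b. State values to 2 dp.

Entries of AᵀA: Σx·x = 115, Σx·1/x = 6, Σ1/x·1/x = 1385/576.
For Aᵀy: Σx·y = -122, Σ1/x·y = -87/8.
AᵀA·[a, b]ᵀ = Aᵀy becomes [[115, 6]; [6, 1385/576]]·[a, b]ᵀ = [-122, -87/8]ᵀ.
Determinant 115·(1385/576) − 6² = 138539/576.
a = ((-122)·(1385/576) − 6·(-87/8))/(138539/576) = -131386/138539; b = (115·(-87/8) − 6·(-122))/(138539/576) = -298728/138539.

a = -0.95, b = -2.16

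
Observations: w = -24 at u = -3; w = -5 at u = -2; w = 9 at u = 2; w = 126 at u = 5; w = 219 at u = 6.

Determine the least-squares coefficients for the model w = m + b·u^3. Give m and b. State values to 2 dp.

m = 2.22, b = 1.00

Compute the Gram sums: Σ1 = 5, Σu^3 = 314, Σu^3·u^3 = 63138.
Moment sums: Σw = 325, Σu^3·w = 63814.
So MᵀM·[m, b]ᵀ = Mᵀw: [[5, 314]; [314, 63138]]·[m, b]ᵀ = [325, 63814]ᵀ.
Eliminating b: 63138·(row 1) − 314·(row 2) gives 217094·m = 63138·325 − 314·63814 = 482254, so m = 241127/108547.
Then b = (63814 − 314·(241127/108547))/63138 = 108510/108547.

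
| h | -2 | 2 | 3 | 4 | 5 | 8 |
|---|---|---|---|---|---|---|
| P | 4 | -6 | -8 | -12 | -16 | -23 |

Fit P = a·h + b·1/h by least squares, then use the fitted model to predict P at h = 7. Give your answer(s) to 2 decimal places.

Compute the Gram sums: Σh·h = 122, Σh·1/h = 6, Σ1/h·1/h = 10501/14400.
Right-hand side: Σh·P = -356, Σ1/h·P = -2009/120.
Normal equations: [[122, 6]; [6, 10501/14400]]·[a, b]ᵀ = [-356, -2009/120]ᵀ.
det = 122·(10501/14400) − 6² = 381361/7200.
a = ((-356)·(10501/14400) − 6·(-2009/120))/(381361/7200) = -1145938/381361; b = (122·(-2009/120) − 6·(-356))/(381361/7200) = 673320/381361.
At h = 7: P̂ = (-1145938/381361)·(7) + (673320/381361)·(1/7) = -55477642/2669527.

P̂ = -20.78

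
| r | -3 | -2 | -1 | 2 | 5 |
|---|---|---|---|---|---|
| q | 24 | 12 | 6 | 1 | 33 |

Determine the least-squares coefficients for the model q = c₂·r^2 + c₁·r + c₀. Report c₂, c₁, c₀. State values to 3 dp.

c₂ = 1.836, c₁ = -2.628, c₀ = -0.060

The normal equations are: 739·c₂ + 97·c₁ + 43·c₀ = 1099;  97·c₂ + 43·c₁ + 1·c₀ = 65;  43·c₂ + 1·c₁ + 5·c₀ = 76.
Row-reducing yields c₂ = 9163/4992, c₁ = -1009/384, c₀ = -25/416.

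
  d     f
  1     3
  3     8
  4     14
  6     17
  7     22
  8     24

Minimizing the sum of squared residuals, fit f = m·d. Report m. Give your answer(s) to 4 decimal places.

m = 3.0343

The normal system MᵀM·[m]ᵀ = Mᵀf is [[175]]·[m]ᵀ = [531]ᵀ.
m = 531/175 = 3.03429.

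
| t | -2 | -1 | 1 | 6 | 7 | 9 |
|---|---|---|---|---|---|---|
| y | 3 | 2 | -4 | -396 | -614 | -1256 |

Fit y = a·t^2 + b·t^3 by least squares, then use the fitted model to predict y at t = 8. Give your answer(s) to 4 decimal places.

ŷ = -896.7610

From the data, Σt^2·t^2 = 10276, Σt^2·t^3 = 83600, Σt^3·t^3 = 695812.
Moment sums: Σt^2·y = -146068, Σt^3·y = -1211792.
So MᵀM·[a, b]ᵀ = Mᵀy: [[10276, 83600]; [83600, 695812]]·[a, b]ᵀ = [-146068, -1211792]ᵀ.
det = 10276·695812 − 83600² = 161204112.
a = ((-146068)·695812 − 83600·(-1211792))/161204112 = -6876167/3358419; b = (10276·(-1211792) − 83600·(-146068))/161204112 = -5022704/3358419.
At t = 8: ŷ = (-6876167/3358419)·(64) + (-5022704/3358419)·(512) = -1003899712/1119473.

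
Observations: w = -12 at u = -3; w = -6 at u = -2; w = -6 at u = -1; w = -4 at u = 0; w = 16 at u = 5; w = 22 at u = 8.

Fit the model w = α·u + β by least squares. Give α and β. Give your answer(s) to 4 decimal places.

α = 3.1459, β = -2.0035

Normal-equation sums: Σu·u = 103, Σu = 7, Σ1 = 6.
Moment sums: Σu·w = 310, Σw = 10.
Normal equations: [[103, 7]; [7, 6]]·[α, β]ᵀ = [310, 10]ᵀ.
Determinant 103·6 − 7² = 569.
α = (310·6 − 7·10)/569 = 1790/569; β = (103·10 − 7·310)/569 = -1140/569.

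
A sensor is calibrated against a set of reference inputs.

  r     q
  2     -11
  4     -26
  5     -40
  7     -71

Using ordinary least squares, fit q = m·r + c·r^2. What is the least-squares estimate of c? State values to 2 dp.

c = -1.08

Normal-equation sums: Σr·r = 94, Σr·r^2 = 540, Σr^2·r^2 = 3298.
For Mᵀq: Σr·q = -823, Σr^2·q = -4939.
Normal equations: [[94, 540]; [540, 3298]]·[m, c]ᵀ = [-823, -4939]ᵀ.
Δ = 94·3298 − 540² = 18412.
m = ((-823)·3298 − 540·(-4939))/18412 = -23597/9206; c = (94·(-4939) − 540·(-823))/18412 = -9923/9206.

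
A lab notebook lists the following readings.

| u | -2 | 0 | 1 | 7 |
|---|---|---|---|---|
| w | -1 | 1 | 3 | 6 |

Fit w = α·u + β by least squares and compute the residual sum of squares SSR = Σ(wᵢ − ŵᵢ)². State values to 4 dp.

SSR = 1.8111

AᵀA·[α, β]ᵀ = Aᵀw reads: 54·α + 6·β = 47;  6·α + 4·β = 9.
(Σu·u = 54, Σu = 6, Σ1 = 4, Σu·w = 47, Σw = 9.)
Eliminating β: 4·(row 1) − 6·(row 2) gives 180·α = 4·47 − 6·9 = 134, so α = 67/90.
Then β = (9 − 6·(67/90))/4 = 17/15.
Residuals: -29/45, -2/15, 101/90, -31/90; SSR = 163/90.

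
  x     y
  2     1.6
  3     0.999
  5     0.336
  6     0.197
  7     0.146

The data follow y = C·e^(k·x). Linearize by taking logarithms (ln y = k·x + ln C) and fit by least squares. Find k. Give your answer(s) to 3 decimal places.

k = -0.497

Linearized form: ln y = k·x + ln C. From the 5 transformed points,
Σx = 23.0000, Σ(x)² = 123.0000, Σln y = -4.1703, Σx·ln y = -27.7326.
Normal system: [[123.0000, 23.0000]; [23.0000, 5]]·[k, ln C]ᵀ = [-27.7326, -4.1703]ᵀ.
Solving (det = 86.0000): k = -0.49703, ln C = 1.45229.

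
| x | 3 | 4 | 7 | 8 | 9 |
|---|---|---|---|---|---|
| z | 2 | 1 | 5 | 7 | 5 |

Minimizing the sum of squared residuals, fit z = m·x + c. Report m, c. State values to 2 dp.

m = 0.82, c = -1.09

MᵀM·[m, c]ᵀ = Mᵀz reads: 219·m + 31·c = 146;  31·m + 5·c = 20.
(Σx·x = 219, Σx = 31, Σ1 = 5, Σx·z = 146, Σz = 20.)
Δ = 219·5 − 31² = 134.
m = (146·5 − 31·20)/134 = 55/67; c = (219·20 − 31·146)/134 = -73/67.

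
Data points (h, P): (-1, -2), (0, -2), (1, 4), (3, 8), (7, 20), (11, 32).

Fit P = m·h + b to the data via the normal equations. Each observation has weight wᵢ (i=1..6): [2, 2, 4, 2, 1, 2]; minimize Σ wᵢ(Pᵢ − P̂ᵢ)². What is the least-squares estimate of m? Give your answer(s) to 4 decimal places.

From the data, Σwᵢ·h·h = 315, Σwᵢ·h = 37, Σwᵢ·1 = 13.
Moment sums: Σwᵢ·h·P = 912, Σwᵢ·P = 108.
Normal equations: [[315, 37]; [37, 13]]·[m, b]ᵀ = [912, 108]ᵀ.
Eliminating b: 13·(row 1) − 37·(row 2) gives 2726·m = 13·912 − 37·108 = 7860, so m = 3930/1363.
Then b = (108 − 37·(3930/1363))/13 = 138/1363.

m = 2.8833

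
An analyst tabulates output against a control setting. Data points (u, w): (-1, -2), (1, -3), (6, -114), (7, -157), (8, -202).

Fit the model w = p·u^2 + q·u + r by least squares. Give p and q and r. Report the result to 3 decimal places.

p = -3.100, q = -0.611, r = 0.583

Entries of AᵀA: Σu^2·u^2 = 7795, Σu^2·u = 1071, Σu^2 = 151, Σu·u = 151, Σu = 21, Σ1 = 5.
For Aᵀw: Σu^2·w = -24730, Σu·w = -3400, Σw = -478.
Inverting the 3×3 Gram matrix, [p, q, r]ᵀ = [-47860/15439, -9427/15439, 8997/15439]ᵀ.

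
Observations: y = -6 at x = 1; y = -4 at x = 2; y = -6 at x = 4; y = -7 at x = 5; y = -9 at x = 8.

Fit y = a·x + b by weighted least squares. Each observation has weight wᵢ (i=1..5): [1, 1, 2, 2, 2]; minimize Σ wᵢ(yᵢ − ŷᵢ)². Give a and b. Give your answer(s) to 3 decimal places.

Compute the Gram sums: Σwᵢ·x·x = 215, Σwᵢ·x = 37, Σwᵢ·1 = 8.
And Σwᵢ·x·y = -276, Σwᵢ·y = -54.
AᵀWA·[a, b]ᵀ = AᵀWy becomes [[215, 37]; [37, 8]]·[a, b]ᵀ = [-276, -54]ᵀ.
Determinant 215·8 − 37² = 351.
a = ((-276)·8 − 37·(-54))/351 = -70/117; b = (215·(-54) − 37·(-276))/351 = -466/117.

a = -0.598, b = -3.983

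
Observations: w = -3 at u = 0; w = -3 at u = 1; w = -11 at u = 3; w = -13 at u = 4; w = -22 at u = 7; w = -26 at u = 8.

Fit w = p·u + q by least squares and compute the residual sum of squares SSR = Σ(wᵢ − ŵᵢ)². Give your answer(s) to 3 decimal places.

SSR = 5.456

From the data, Σu·u = 139, Σu = 23, Σ1 = 6.
And Σu·w = -450, Σw = -78.
So AᵀA·[p, q]ᵀ = Aᵀw: [[139, 23]; [23, 6]]·[p, q]ᵀ = [-450, -78]ᵀ.
det = 139·6 − 23² = 305.
p = ((-450)·6 − 23·(-78))/305 = -906/305; q = (139·(-78) − 23·(-450))/305 = -492/305.
Residuals: -423/305, 483/305, -29/61, 151/305, 124/305, -38/61; SSR = 1664/305.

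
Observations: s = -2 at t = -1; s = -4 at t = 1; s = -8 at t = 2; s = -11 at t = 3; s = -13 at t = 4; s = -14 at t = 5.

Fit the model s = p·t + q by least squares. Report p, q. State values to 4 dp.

Entries of MᵀM: Σt·t = 56, Σt = 14, Σ1 = 6.
Moment sums: Σt·s = -173, Σs = -52.
MᵀM·[p, q]ᵀ = Mᵀs becomes [[56, 14]; [14, 6]]·[p, q]ᵀ = [-173, -52]ᵀ.
Eliminating q: 6·(row 1) − 14·(row 2) gives 140·p = 6·(-173) − 14·(-52) = -310, so p = -31/14.
Then q = ((-52) − 14·(-31/14))/6 = -7/2.

p = -2.2143, q = -3.5000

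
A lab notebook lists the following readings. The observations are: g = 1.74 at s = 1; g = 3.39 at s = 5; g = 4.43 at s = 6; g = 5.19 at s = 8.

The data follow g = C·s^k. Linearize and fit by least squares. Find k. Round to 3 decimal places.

k = 0.508

With ln gᵢ as the transformed response and ln sᵢ as the regressor:
XᵀX = [[10.1248, 5.4806]; [5.4806, 4]], rhs = [8.0560, 4.9098]ᵀ  (here Σln s = 5.4806, Σ(ln s)² = 10.1248, Σln g = 4.9098, Σln s·ln g = 8.0560).
Δ = 10.1248·4 − (5.4806)² = 10.4617; k = (8.0560·4 − 5.4806·4.9098)/10.4617 = 0.50803, ln C = (10.1248·4.9098 − 5.4806·8.0560)/10.4617 = 0.53138.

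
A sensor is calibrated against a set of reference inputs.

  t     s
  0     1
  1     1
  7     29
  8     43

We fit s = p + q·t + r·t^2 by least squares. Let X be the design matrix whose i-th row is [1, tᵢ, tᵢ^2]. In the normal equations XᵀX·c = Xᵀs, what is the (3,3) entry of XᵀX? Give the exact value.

6498

Row 3 ↔ basis t^2, column 3 ↔ basis t^2, so (XᵀX)_{3,3} = Σᵢ (t^2)·(t^2) = (0)·(0) + (1)·(1) + (49)·(49) + (64)·(64) = 6498.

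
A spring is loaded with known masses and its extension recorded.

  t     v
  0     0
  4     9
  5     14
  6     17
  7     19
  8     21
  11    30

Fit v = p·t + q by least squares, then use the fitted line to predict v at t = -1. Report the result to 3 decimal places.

AᵀA·[p, q]ᵀ = Aᵀv reads: 311·p + 41·q = 839;  41·p + 7·q = 110.
(Σt·t = 311, Σt = 41, Σ1 = 7, Σt·v = 839, Σv = 110.)
det = 311·7 − 41² = 496.
p = (839·7 − 41·110)/496 = 1363/496; q = (311·110 − 41·839)/496 = -189/496.
At t = -1: v̂ = (1363/496)·(-1) + (-189/496)·(1) = -97/31.

v̂ = -3.129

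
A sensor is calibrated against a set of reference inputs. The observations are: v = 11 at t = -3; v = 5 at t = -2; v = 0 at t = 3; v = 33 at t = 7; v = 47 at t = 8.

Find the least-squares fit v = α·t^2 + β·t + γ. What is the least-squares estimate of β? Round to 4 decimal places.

β = -1.8931

Normal-equation sums: Σt^2·t^2 = 6675, Σt^2·t = 847, Σt^2 = 135, Σt·t = 135, Σt = 13, Σ1 = 5.
Right-hand side: Σt^2·v = 4744, Σt·v = 564, Σv = 96.
Normal equations: [[6675, 847, 135]; [847, 135, 13]; [135, 13, 5]]·[α, β, γ]ᵀ = [4744, 564, 96]ᵀ.
Inverting the 3×3 Gram matrix, [α, β, γ]ᵀ = [3092/3031, -5738/3031, -10370/3031]ᵀ.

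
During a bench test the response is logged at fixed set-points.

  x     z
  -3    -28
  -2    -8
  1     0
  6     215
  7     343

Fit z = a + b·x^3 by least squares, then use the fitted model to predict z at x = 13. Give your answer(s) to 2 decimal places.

From the data, Σ1 = 5, Σx^3 = 525, Σx^3·x^3 = 165099.
For Mᵀz: Σz = 522, Σx^3·z = 164909.
Normal equations: [[5, 525]; [525, 165099]]·[a, b]ᵀ = [522, 164909]ᵀ.
det = 5·165099 − 525² = 549870.
a = (522·165099 − 525·164909)/549870 = -131849/183290; b = (5·164909 − 525·522)/549870 = 110099/109974.
At x = 13: ẑ = (-131849/183290)·(1) + (110099/109974)·(2197) = 604520984/274935.

ẑ = 2198.78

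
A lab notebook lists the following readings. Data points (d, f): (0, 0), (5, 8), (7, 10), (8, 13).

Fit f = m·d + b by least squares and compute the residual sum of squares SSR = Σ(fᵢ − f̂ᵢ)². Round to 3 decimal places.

From the data, Σd·d = 138, Σd = 20, Σ1 = 4.
Right-hand side: Σd·f = 214, Σf = 31.
Normal equations: [[138, 20]; [20, 4]]·[m, b]ᵀ = [214, 31]ᵀ.
Δ = 138·4 − 20² = 152.
m = (214·4 − 20·31)/152 = 59/38; b = (138·31 − 20·214)/152 = -1/76.
Residuals: 1/76, 1/4, -65/76, 45/76; SSR = 87/76.

SSR = 1.145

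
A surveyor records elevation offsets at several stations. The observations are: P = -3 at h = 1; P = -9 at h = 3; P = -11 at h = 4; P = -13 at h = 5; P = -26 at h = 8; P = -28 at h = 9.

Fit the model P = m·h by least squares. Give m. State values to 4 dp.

Forming MᵀM = [[196]] and MᵀP = [-599]ᵀ gives MᵀM·[m]ᵀ = MᵀP.
Hence m = -599 / 196 ≈ -3.05612.

m = -3.0561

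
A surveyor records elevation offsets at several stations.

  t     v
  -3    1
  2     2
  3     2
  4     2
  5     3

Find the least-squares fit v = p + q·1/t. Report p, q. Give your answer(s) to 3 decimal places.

Compute the Gram sums: Σ1 = 5, Σ1/t = 19/20, Σ1/t·1/t = 2069/3600.
And Σv = 10, Σ1/t·v = 73/30.
Δ = 5·(2069/3600) − (19/20)² = 887/450.
p = (10·(2069/3600) − (19/20)·(73/30))/(887/450) = 1546/887; q = (5·(73/30) − (19/20)·10)/(887/450) = 1200/887.

p = 1.743, q = 1.353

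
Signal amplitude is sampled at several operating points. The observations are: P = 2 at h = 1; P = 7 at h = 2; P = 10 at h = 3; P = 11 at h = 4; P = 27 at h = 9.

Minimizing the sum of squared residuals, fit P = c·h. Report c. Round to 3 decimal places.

Normal-equation sums: Σh·h = 111.
For XᵀP: Σh·P = 333.
XᵀX·[c]ᵀ = XᵀP becomes [[111]]·[c]ᵀ = [333]ᵀ.
Hence c = 333 / 111 ≈ 3.

c = 3.000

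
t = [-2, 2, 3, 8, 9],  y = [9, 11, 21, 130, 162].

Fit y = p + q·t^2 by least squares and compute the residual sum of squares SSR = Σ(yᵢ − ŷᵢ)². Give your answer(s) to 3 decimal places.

SSR = 4.166

The normal system MᵀM·[p, q]ᵀ = Mᵀy is [[5, 162]; [162, 10770]]·[p, q]ᵀ = [333, 21711]ᵀ.
Δ = 5·10770 − 162² = 27606.
p = (333·10770 − 162·21711)/27606 = 11538/4601; q = (5·21711 − 162·333)/27606 = 18203/9202.
Residuals: -6535/4601, 2667/4601, 6339/9202, 4096/4601, -6795/9202; SSR = 38333/9202.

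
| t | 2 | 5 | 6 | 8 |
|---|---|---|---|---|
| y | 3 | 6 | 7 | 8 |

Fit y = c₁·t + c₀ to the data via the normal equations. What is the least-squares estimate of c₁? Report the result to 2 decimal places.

From the data, Σt·t = 129, Σt = 21, Σ1 = 4.
For Aᵀy: Σt·y = 142, Σy = 24.
AᵀA·[c₁, c₀]ᵀ = Aᵀy becomes [[129, 21]; [21, 4]]·[c₁, c₀]ᵀ = [142, 24]ᵀ.
Eliminating c₀: 4·(row 1) − 21·(row 2) gives 75·c₁ = 4·142 − 21·24 = 64, so c₁ = 64/75.
Then c₀ = (24 − 21·(64/75))/4 = 38/25.

c₁ = 0.85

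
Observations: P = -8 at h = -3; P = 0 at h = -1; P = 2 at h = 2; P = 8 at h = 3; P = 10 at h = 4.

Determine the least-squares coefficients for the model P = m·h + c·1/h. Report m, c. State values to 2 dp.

m = 2.78, c = -3.31

Forming XᵀX = [[39, 5]; [5, 221/144]] and XᵀP = [92, 53/6]ᵀ gives XᵀX·[m, c]ᵀ = XᵀP.
Δ = 39·(221/144) − 5² = 1673/48.
m = (92·(221/144) − 5·(53/6))/(1673/48) = 1996/717; c = (39·(53/6) − 5·92)/(1673/48) = -792/239.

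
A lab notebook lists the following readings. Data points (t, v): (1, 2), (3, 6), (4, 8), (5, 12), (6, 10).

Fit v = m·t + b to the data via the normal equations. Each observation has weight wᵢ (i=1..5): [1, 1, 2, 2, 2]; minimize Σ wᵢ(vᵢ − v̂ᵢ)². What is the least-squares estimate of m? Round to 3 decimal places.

m = 1.795

Sums needed: Σwᵢ·t·t = 164, Σwᵢ·t = 34, Σwᵢ·1 = 8.
And Σwᵢ·t·v = 324, Σwᵢ·v = 68.
Determinant 164·8 − 34² = 156.
m = (324·8 − 34·68)/156 = 70/39; b = (164·68 − 34·324)/156 = 34/39.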